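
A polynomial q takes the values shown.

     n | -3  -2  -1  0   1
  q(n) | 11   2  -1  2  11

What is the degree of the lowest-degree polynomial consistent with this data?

2

Forward differences of the values at n = -3, -2, -1, 0, 1:
  q  : 11  2  -1  2  11
  Δ  : -9  -3  3  9
  Δ^2: 6  6  6
  Δ^3: 0  0
  Δ^4: 0
The second differences are constant (6) and nonzero, while all higher differences vanish, so the minimal degree is 2.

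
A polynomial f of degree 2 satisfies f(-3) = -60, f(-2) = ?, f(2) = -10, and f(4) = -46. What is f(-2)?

-34

The 3 known points determine the degree-2 polynomial uniquely.
Write f(t) = at^2 + bt + c. Substituting each data point gives a linear system:
  9a - 3b + c = -60
  4a + 2b + c = -10
  16a + 4b + c = -46
Solving the system yields a = -4, b = 6, c = -6.
So f(t) = -4t^2 + 6t - 6.
Then f(-2) = -34.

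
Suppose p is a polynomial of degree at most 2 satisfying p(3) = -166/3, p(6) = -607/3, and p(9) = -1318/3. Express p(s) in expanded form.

p(s) = -5s^2 - 4s + 5/3

Write p(s) = as^2 + bs + c. Substituting each data point gives a linear system:
  9a + 3b + c = -166/3
  36a + 6b + c = -607/3
  81a + 9b + c = -1318/3
Solving the system yields a = -5, b = -4, c = 5/3.
So p(s) = -5s^2 - 4s + 5/3.
Check: p(9) = -1318/3. ✓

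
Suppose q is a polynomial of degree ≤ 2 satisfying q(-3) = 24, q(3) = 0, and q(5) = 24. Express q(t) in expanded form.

q(t) = 2t^2 - 4t - 6

Write q(t) = at^2 + bt + c. Substituting each data point gives a linear system:
  9a - 3b + c = 24
  9a + 3b + c = 0
  25a + 5b + c = 24
Solving the system yields a = 2, b = -4, c = -6.
So q(t) = 2t^2 - 4t - 6.
Check: q(-3) = 24. ✓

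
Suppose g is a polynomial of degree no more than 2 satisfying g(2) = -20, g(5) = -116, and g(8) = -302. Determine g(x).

g(x) = -5x^2 + 3x - 6

Using the Lagrange interpolation formula with nodes 2, 5, 8:
  L_0(x) = (x - 5)(x - 8) / 18
  L_1(x) = (x - 2)(x - 8) / -9
  L_2(x) = (x - 2)(x - 5) / 18
Then g(x) = -20·L_0(x) - 116·L_1(x) - 302·L_2(x).
Expanding and collecting terms gives g(x) = -5x² + 3x - 6.
Check: g(2) = -20. ✓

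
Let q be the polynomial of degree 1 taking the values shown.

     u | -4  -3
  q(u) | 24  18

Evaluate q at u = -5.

Using the Lagrange interpolation formula with nodes -4, -3:
  L_0(u) = (u + 3) / -1
  L_1(u) = (u + 4) / 1
Then q(u) = 24·L_0(u) + 18·L_1(u).
Expanding and collecting terms gives q(u) = -6u.
Evaluating at u = -5: q(-5) = 30.

30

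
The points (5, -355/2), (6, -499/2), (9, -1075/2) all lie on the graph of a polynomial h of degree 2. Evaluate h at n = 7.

Using the Lagrange interpolation formula with nodes 5, 6, 9:
  L_0(n) = (n - 6)(n - 9) / 4
  L_1(n) = (n - 5)(n - 9) / -3
  L_2(n) = (n - 5)(n - 6) / 12
Then h(n) = -355/2·L_0(n) - 499/2·L_1(n) - 1075/2·L_2(n).
Expanding and collecting terms gives h(n) = -6n² - 6n + 5/2.
Evaluating at n = 7: h(7) = -667/2.

-667/2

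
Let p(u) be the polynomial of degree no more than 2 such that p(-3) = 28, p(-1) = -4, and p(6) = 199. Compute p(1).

Write p(u) = au^2 + bu + c. Substituting each data point gives a linear system:
  9a - 3b + c = 28
  a - b + c = -4
  36a + 6b + c = 199
Solving the system yields a = 5, b = 4, c = -5.
So p(u) = 5u² + 4u - 5.
Then p(1) = 4.

4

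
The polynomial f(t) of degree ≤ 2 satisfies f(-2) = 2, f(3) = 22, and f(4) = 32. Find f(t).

Using the Lagrange interpolation formula with nodes -2, 3, 4:
  L_0(t) = (t - 3)(t - 4) / 30
  L_1(t) = (t + 2)(t - 4) / -5
  L_2(t) = (t + 2)(t - 3) / 6
Then f(t) = 2·L_0(t) + 22·L_1(t) + 32·L_2(t).
Expanding and collecting terms gives f(t) = t^2 + 3t + 4.
Check: f(3) = 22. ✓

f(t) = t^2 + 3t + 4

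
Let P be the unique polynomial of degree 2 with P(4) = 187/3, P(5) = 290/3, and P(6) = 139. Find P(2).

53/3

Forward differences of the values at x = 4, 5, 6:
  P  : 187/3  290/3  139
  Δ  : 103/3  127/3
  Δ^2: 8
The second differences are constant, confirming degree 2.
Interpolating (Newton forward form) and evaluating at x = 2 gives P(2) = 53/3.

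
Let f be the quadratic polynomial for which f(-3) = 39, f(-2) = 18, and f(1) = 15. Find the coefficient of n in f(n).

4

Write f(n) = an^2 + bn + c. Substituting each data point gives a linear system:
  9a - 3b + c = 39
  4a - 2b + c = 18
  a + b + c = 15
Solving the system yields a = 5, b = 4, c = 6.
So f(n) = 5n² + 4n + 6.
The coefficient of n is 4.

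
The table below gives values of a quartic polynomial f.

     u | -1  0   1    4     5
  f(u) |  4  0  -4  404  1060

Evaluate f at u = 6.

2286

Write f(u) = au^4 + bu^3 + cu^2 + du + e. Substituting each data point gives a linear system:
  a - b + c - d + e = 4
  e = 0
  a + b + c + d + e = -4
  256a + 64b + 16c + 4d + e = 404
  625a + 125b + 25c + 5d + e = 1060
Solving the system yields a = 2, b = -1, c = -2, d = -3, e = 0.
So f(u) = 2u^4 - u^3 - 2u^2 - 3u.
Then f(6) = 2286.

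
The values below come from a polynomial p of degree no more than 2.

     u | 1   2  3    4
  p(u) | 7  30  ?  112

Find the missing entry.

The 3 known points determine the degree-2 polynomial uniquely.
Write p(u) = au^2 + bu + c. Substituting each data point gives a linear system:
  a + b + c = 7
  4a + 2b + c = 30
  16a + 4b + c = 112
Solving the system yields a = 6, b = 5, c = -4.
So p(u) = 6u² + 5u - 4.
Then p(3) = 65.

65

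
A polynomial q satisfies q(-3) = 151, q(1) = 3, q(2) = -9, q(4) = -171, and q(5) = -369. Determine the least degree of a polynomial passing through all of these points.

Divided differences on the nodes -3, 1, 2, 4, 5:
  order 0: 151  3  -9  -171  -369
  order 1: -37  -12  -81  -198
  order 2: 5  -23  -39
  order 3: -4  -4
  order 4: 0
The order-3 divided differences are all -4 (nonzero) and every higher order vanishes, so the data lies on a polynomial of degree exactly 3.

3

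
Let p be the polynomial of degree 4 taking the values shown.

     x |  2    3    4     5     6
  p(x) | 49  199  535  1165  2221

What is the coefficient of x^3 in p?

Write p(x) = ax^4 + bx^3 + cx^2 + dx + e. Substituting each data point gives a linear system:
  16a + 8b + 4c + 2d + e = 49
  81a + 27b + 9c + 3d + e = 199
  256a + 64b + 16c + 4d + e = 535
  625a + 125b + 25c + 5d + e = 1165
  1296a + 216b + 36c + 6d + e = 2221
Solving the system yields a = 1, b = 4, c = 2, d = -1, e = -5.
So p(x) = x^4 + 4x^3 + 2x^2 - x - 5.
The coefficient of x^3 is 4.

4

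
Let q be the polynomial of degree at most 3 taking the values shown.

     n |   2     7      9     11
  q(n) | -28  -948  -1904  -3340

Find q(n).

Write q(n) = an^3 + bn^2 + cn + d. Substituting each data point gives a linear system:
  8a + 4b + 2c + d = -28
  343a + 49b + 7c + d = -948
  729a + 81b + 9c + d = -1904
  1331a + 121b + 11c + d = -3340
Solving the system yields a = -2, b = -6, c = 4, d = 4.
So q(n) = -2n^3 - 6n^2 + 4n + 4.
Check: q(7) = -948. ✓

q(n) = -2n^3 - 6n^2 + 4n + 4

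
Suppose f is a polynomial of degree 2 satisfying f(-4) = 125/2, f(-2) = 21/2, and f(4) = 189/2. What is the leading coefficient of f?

5

Write f(x) = ax^2 + bx + c. Substituting each data point gives a linear system:
  16a - 4b + c = 125/2
  4a - 2b + c = 21/2
  16a + 4b + c = 189/2
Solving the system yields a = 5, b = 4, c = -3/2.
So f(x) = 5x² + 4x - 3/2.
The leading coefficient is 5.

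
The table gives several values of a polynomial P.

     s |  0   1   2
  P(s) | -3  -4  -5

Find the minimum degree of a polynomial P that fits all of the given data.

Forward differences of the values at s = 0, 1, 2:
  P  : -3  -4  -5
  Δ  : -1  -1
  Δ^2: 0
The first differences are constant (-1) and nonzero, while all higher differences vanish, so the minimal degree is 1.

1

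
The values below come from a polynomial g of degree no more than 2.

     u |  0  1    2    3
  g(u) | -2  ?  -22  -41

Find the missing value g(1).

On equispaced nodes a degree-2 polynomial has vanishing third forward difference, so
  - g(0) + 3·g(1) - 3·g(2) + g(3) = 0.
Substituting the known values and solving for g(1):
  3·g(1) = -27
  g(1) = -9.

-9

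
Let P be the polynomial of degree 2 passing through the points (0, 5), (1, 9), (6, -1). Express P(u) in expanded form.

P(u) = -u^2 + 5u + 5

Using the Lagrange interpolation formula with nodes 0, 1, 6:
  L_0(u) = (u - 1)(u - 6) / 6
  L_1(u) = u(u - 6) / -5
  L_2(u) = u(u - 1) / 30
Then P(u) = 5·L_0(u) + 9·L_1(u) - 1·L_2(u).
Expanding and collecting terms gives P(u) = -u^2 + 5u + 5.
Check: P(6) = -1. ✓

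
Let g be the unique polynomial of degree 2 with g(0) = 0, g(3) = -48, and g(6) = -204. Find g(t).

Using the Lagrange interpolation formula with nodes 0, 3, 6:
  L_0(t) = (t - 3)(t - 6) / 18
  L_1(t) = t(t - 6) / -9
  L_2(t) = t(t - 3) / 18
Then g(t) = 0·L_0(t) - 48·L_1(t) - 204·L_2(t).
Expanding and collecting terms gives g(t) = -6t^2 + 2t.
Check: g(6) = -204. ✓

g(t) = -6t^2 + 2t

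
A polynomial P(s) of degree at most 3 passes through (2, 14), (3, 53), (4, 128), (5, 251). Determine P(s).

Write P(s) = as^3 + bs^2 + cs + d. Substituting each data point gives a linear system:
  8a + 4b + 2c + d = 14
  27a + 9b + 3c + d = 53
  64a + 16b + 4c + d = 128
  125a + 25b + 5c + d = 251
Solving the system yields a = 2, b = 0, c = 1, d = -4.
So P(s) = 2s^3 + s - 4.
Check: P(2) = 14. ✓

P(s) = 2s^3 + s - 4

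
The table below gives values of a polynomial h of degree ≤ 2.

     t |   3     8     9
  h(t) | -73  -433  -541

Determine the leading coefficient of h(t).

-6

Write h(t) = at^2 + bt + c. Substituting each data point gives a linear system:
  9a + 3b + c = -73
  64a + 8b + c = -433
  81a + 9b + c = -541
Solving the system yields a = -6, b = -6, c = -1.
So h(t) = -6t^2 - 6t - 1.
The leading coefficient is -6.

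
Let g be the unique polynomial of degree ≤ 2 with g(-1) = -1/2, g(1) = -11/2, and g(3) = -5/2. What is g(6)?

17

Write g(u) = au^2 + bu + c. Substituting each data point gives a linear system:
  a - b + c = -1/2
  a + b + c = -11/2
  9a + 3b + c = -5/2
Solving the system yields a = 1, b = -5/2, c = -4.
So g(u) = u^2 - (5/2)u - 4.
Then g(6) = 17.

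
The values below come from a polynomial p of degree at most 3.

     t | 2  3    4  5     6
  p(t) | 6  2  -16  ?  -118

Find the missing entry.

On equispaced nodes a degree-3 polynomial has vanishing fourth forward difference, so
  p(2) - 4·p(3) + 6·p(4) - 4·p(5) + p(6) = 0.
Substituting the known values and solving for p(5):
  -4·p(5) = 216
  p(5) = -54.

-54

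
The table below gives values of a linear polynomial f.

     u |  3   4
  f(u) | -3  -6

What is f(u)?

f(u) = -3u + 6

Write f(u) = au + b. Substituting each data point gives a linear system:
  3a + b = -3
  4a + b = -6
Solving the system yields a = -3, b = 6.
So f(u) = -3u + 6.
Check: f(4) = -6. ✓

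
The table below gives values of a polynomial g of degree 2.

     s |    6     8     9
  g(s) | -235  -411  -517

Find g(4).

Using the Lagrange interpolation formula with nodes 6, 8, 9:
  L_0(s) = (s - 8)(s - 9) / 6
  L_1(s) = (s - 6)(s - 9) / -2
  L_2(s) = (s - 6)(s - 8) / 3
Then g(s) = -235·L_0(s) - 411·L_1(s) - 517·L_2(s).
Expanding and collecting terms gives g(s) = -6s² - 4s + 5.
Evaluating at s = 4: g(4) = -107.

-107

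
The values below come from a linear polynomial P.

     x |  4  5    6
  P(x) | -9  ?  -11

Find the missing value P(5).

-10

The 2 known points determine the degree-1 polynomial uniquely.
Write P(x) = ax + b. Substituting each data point gives a linear system:
  4a + b = -9
  6a + b = -11
Solving the system yields a = -1, b = -5.
So P(x) = -x - 5.
Then P(5) = -10.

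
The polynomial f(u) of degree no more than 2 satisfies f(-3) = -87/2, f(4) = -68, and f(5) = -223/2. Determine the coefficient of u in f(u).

3/2

Write f(u) = au^2 + bu + c. Substituting each data point gives a linear system:
  9a - 3b + c = -87/2
  16a + 4b + c = -68
  25a + 5b + c = -223/2
Solving the system yields a = -5, b = 3/2, c = 6.
So f(u) = -5u^2 + (3/2)u + 6.
The coefficient of u is 3/2.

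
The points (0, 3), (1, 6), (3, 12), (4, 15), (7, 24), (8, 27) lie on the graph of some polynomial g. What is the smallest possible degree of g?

1

Divided differences on the nodes 0, 1, 3, 4, 7, 8:
  order 0: 3  6  12  15  24  27
  order 1: 3  3  3  3  3
  order 2: 0  0  0  0
  order 3: 0  0  0
  order 4: 0  0
  order 5: 0
The order-1 divided differences are all 3 (nonzero) and every higher order vanishes, so the data lies on a polynomial of degree exactly 1.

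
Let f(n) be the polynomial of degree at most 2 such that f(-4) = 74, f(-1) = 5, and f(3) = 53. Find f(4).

90

Using the Lagrange interpolation formula with nodes -4, -1, 3:
  L_0(n) = (n + 1)(n - 3) / 21
  L_1(n) = (n + 4)(n - 3) / -12
  L_2(n) = (n + 4)(n + 1) / 28
Then f(n) = 74·L_0(n) + 5·L_1(n) + 53·L_2(n).
Expanding and collecting terms gives f(n) = 5n² + 2n + 2.
Evaluating at n = 4: f(4) = 90.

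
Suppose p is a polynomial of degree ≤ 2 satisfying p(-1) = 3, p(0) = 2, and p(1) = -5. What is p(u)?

p(u) = -3u^2 - 4u + 2

Write p(u) = au^2 + bu + c. Substituting each data point gives a linear system:
  a - b + c = 3
  c = 2
  a + b + c = -5
Solving the system yields a = -3, b = -4, c = 2.
So p(u) = -3u^2 - 4u + 2.
Check: p(0) = 2. ✓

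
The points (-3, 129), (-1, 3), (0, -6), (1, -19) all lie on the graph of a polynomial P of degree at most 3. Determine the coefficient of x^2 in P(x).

Write P(x) = ax^3 + bx^2 + cx + d. Substituting each data point gives a linear system:
  -27a + 9b - 3c + d = 129
  -a + b - c + d = 3
  d = -6
  a + b + c + d = -19
Solving the system yields a = -5, b = -2, c = -6, d = -6.
So P(x) = -5x³ - 2x² - 6x - 6.
The coefficient of x^2 is -2.

-2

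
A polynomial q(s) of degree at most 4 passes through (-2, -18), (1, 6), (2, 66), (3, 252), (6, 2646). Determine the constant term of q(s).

0

Write q(s) = as^4 + bs^3 + cs^2 + ds + e. Substituting each data point gives a linear system:
  16a - 8b + 4c - 2d + e = -18
  a + b + c + d + e = 6
  16a + 8b + 4c + 2d + e = 66
  81a + 27b + 9c + 3d + e = 252
  1296a + 216b + 36c + 6d + e = 2646
Solving the system yields a = 1, b = 6, c = 2, d = -3, e = 0.
So q(s) = s^4 + 6s^3 + 2s^2 - 3s.
The constant term is 0.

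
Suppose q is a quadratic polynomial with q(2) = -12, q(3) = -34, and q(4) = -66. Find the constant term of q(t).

Write q(t) = at^2 + bt + c. Substituting each data point gives a linear system:
  4a + 2b + c = -12
  9a + 3b + c = -34
  16a + 4b + c = -66
Solving the system yields a = -5, b = 3, c = 2.
So q(t) = -5t² + 3t + 2.
The constant term is 2.

2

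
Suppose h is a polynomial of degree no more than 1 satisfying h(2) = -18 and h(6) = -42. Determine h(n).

Write h(n) = an + b. Substituting each data point gives a linear system:
  2a + b = -18
  6a + b = -42
Solving the system yields a = -6, b = -6.
So h(n) = -6n - 6.
Check: h(2) = -18. ✓

h(n) = -6n - 6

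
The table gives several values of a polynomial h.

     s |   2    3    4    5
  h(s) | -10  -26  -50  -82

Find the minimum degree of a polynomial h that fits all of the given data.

Forward differences of the values at s = 2, 3, 4, 5:
  h  : -10  -26  -50  -82
  Δ  : -16  -24  -32
  Δ^2: -8  -8
  Δ^3: 0
The second differences are constant (-8) and nonzero, while all higher differences vanish, so the minimal degree is 2.

2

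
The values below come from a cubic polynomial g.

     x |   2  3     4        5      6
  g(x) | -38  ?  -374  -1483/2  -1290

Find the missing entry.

-303/2

On equispaced nodes a degree-3 polynomial has vanishing fourth forward difference, so
  g(2) - 4·g(3) + 6·g(4) - 4·g(5) + g(6) = 0.
Substituting the known values and solving for g(3):
  -4·g(3) = 606
  g(3) = -303/2.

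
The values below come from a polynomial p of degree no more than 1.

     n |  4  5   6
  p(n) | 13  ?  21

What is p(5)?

17

The 2 known points determine the degree-1 polynomial uniquely.
Write p(n) = an + b. Substituting each data point gives a linear system:
  4a + b = 13
  6a + b = 21
Solving the system yields a = 4, b = -3.
So p(n) = 4n - 3.
Then p(5) = 17.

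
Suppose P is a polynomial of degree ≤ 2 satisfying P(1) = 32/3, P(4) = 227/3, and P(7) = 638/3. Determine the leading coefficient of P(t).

Write P(t) = at^2 + bt + c. Substituting each data point gives a linear system:
  a + b + c = 32/3
  16a + 4b + c = 227/3
  49a + 7b + c = 638/3
Solving the system yields a = 4, b = 5/3, c = 5.
So P(t) = 4t^2 + (5/3)t + 5.
The leading coefficient is 4.

4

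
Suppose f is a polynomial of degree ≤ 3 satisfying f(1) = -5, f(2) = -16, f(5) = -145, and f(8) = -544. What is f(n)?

f(n) = -n^3 - 4n

Using the Lagrange interpolation formula with nodes 1, 2, 5, 8:
  L_0(n) = (n - 2)(n - 5)(n - 8) / -28
  L_1(n) = (n - 1)(n - 5)(n - 8) / 18
  L_2(n) = (n - 1)(n - 2)(n - 8) / -36
  L_3(n) = (n - 1)(n - 2)(n - 5) / 126
Then f(n) = -5·L_0(n) - 16·L_1(n) - 145·L_2(n) - 544·L_3(n).
Expanding and collecting terms gives f(n) = -n^3 - 4n.
Check: f(5) = -145. ✓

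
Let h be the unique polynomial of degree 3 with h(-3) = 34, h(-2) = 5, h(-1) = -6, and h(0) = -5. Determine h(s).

h(s) = -s^3 + 3s^2 + 5s - 5

Write h(s) = as^3 + bs^2 + cs + d. Substituting each data point gives a linear system:
  -27a + 9b - 3c + d = 34
  -8a + 4b - 2c + d = 5
  -a + b - c + d = -6
  d = -5
Solving the system yields a = -1, b = 3, c = 5, d = -5.
So h(s) = -s³ + 3s² + 5s - 5.
Check: h(-2) = 5. ✓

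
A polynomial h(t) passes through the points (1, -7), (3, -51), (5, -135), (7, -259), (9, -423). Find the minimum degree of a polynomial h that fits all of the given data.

2

Forward differences of the values at t = 1, 3, 5, 7, 9:
  h  : -7  -51  -135  -259  -423
  Δ  : -44  -84  -124  -164
  Δ^2: -40  -40  -40
  Δ^3: 0  0
  Δ^4: 0
The second differences are constant (-40) and nonzero, while all higher differences vanish, so the minimal degree is 2.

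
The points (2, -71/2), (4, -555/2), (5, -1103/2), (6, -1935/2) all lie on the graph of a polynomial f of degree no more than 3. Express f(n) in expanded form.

Using the Lagrange interpolation formula with nodes 2, 4, 5, 6:
  L_0(n) = (n - 4)(n - 5)(n - 6) / -24
  L_1(n) = (n - 2)(n - 5)(n - 6) / 4
  L_2(n) = (n - 2)(n - 4)(n - 6) / -3
  L_3(n) = (n - 2)(n - 4)(n - 5) / 8
Then f(n) = -71/2·L_0(n) - 555/2·L_1(n) - 1103/2·L_2(n) - 1935/2·L_3(n).
Expanding and collecting terms gives f(n) = -5n^3 + 4n^2 - 5n - 3/2.
Check: f(2) = -71/2. ✓

f(n) = -5n^3 + 4n^2 - 5n - 3/2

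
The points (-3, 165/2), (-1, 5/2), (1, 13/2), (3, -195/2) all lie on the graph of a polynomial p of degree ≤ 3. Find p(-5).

Using the Lagrange interpolation formula with nodes -3, -1, 1, 3:
  L_0(u) = (u + 1)(u - 1)(u - 3) / -48
  L_1(u) = (u + 3)(u - 1)(u - 3) / 16
  L_2(u) = (u + 3)(u + 1)(u - 3) / -16
  L_3(u) = (u + 3)(u + 1)(u - 1) / 48
Then p(u) = 165/2·L_0(u) + 5/2·L_1(u) + 13/2·L_2(u) - 195/2·L_3(u).
Expanding and collecting terms gives p(u) = -4u³ - (3/2)u² + 6u + 6.
Evaluating at u = -5: p(-5) = 877/2.

877/2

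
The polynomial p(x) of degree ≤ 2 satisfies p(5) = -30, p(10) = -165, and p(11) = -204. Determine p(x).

Using the Lagrange interpolation formula with nodes 5, 10, 11:
  L_0(x) = (x - 10)(x - 11) / 30
  L_1(x) = (x - 5)(x - 11) / -5
  L_2(x) = (x - 5)(x - 10) / 6
Then p(x) = -30·L_0(x) - 165·L_1(x) - 204·L_2(x).
Expanding and collecting terms gives p(x) = -2x^2 + 3x + 5.
Check: p(11) = -204. ✓

p(x) = -2x^2 + 3x + 5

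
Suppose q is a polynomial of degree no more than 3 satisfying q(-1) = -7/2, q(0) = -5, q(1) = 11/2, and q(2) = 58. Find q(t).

Write q(t) = at^3 + bt^2 + ct + d. Substituting each data point gives a linear system:
  -a + b - c + d = -7/2
  d = -5
  a + b + c + d = 11/2
  8a + 4b + 2c + d = 58
Solving the system yields a = 5, b = 6, c = -1/2, d = -5.
So q(t) = 5t^3 + 6t^2 - (1/2)t - 5.
Check: q(0) = -5. ✓

q(t) = 5t^3 + 6t^2 - (1/2)t - 5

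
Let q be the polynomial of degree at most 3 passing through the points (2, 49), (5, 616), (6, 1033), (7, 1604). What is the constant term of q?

1

Write q(s) = as^3 + bs^2 + cs + d. Substituting each data point gives a linear system:
  8a + 4b + 2c + d = 49
  125a + 25b + 5c + d = 616
  216a + 36b + 6c + d = 1033
  343a + 49b + 7c + d = 1604
Solving the system yields a = 4, b = 5, c = -2, d = 1.
So q(s) = 4s^3 + 5s^2 - 2s + 1.
The constant term is 1.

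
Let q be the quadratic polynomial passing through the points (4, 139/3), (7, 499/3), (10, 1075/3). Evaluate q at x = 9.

859/3

Using the Lagrange interpolation formula with nodes 4, 7, 10:
  L_0(x) = (x - 7)(x - 10) / 18
  L_1(x) = (x - 4)(x - 10) / -9
  L_2(x) = (x - 4)(x - 7) / 18
Then q(x) = 139/3·L_0(x) + 499/3·L_1(x) + 1075/3·L_2(x).
Expanding and collecting terms gives q(x) = 4x² - 4x - 5/3.
Evaluating at x = 9: q(9) = 859/3.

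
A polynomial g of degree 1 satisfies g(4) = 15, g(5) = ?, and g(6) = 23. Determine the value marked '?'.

19

The 2 known points determine the degree-1 polynomial uniquely.
Write g(n) = an + b. Substituting each data point gives a linear system:
  4a + b = 15
  6a + b = 23
Solving the system yields a = 4, b = -1.
So g(n) = 4n - 1.
Then g(5) = 19.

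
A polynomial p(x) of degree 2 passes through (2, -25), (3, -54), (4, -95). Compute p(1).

-8

Using the Lagrange interpolation formula with nodes 2, 3, 4:
  L_0(x) = (x - 3)(x - 4) / 2
  L_1(x) = (x - 2)(x - 4) / -1
  L_2(x) = (x - 2)(x - 3) / 2
Then p(x) = -25·L_0(x) - 54·L_1(x) - 95·L_2(x).
Expanding and collecting terms gives p(x) = -6x^2 + x - 3.
Evaluating at x = 1: p(1) = -8.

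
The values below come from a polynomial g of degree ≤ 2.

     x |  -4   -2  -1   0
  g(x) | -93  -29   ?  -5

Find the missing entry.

-12

The 3 known points determine the degree-2 polynomial uniquely.
Write g(x) = ax^2 + bx + c. Substituting each data point gives a linear system:
  16a - 4b + c = -93
  4a - 2b + c = -29
  c = -5
Solving the system yields a = -5, b = 2, c = -5.
So g(x) = -5x² + 2x - 5.
Then g(-1) = -12.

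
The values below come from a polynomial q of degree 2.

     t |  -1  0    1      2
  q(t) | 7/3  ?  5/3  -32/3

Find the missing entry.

6

On equispaced nodes a degree-2 polynomial has vanishing third forward difference, so
  - q(-1) + 3·q(0) - 3·q(1) + q(2) = 0.
Substituting the known values and solving for q(0):
  3·q(0) = 18
  q(0) = 6.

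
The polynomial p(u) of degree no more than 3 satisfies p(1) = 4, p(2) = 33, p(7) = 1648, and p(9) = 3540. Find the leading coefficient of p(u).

Write p(u) = au^3 + bu^2 + cu + d. Substituting each data point gives a linear system:
  a + b + c + d = 4
  8a + 4b + 2c + d = 33
  343a + 49b + 7c + d = 1648
  729a + 81b + 9c + d = 3540
Solving the system yields a = 5, b = -1, c = -3, d = 3.
So p(u) = 5u^3 - u^2 - 3u + 3.
The leading coefficient is 5.

5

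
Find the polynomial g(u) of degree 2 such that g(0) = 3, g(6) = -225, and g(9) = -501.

g(u) = -6u^2 - 2u + 3

Write g(u) = au^2 + bu + c. Substituting each data point gives a linear system:
  c = 3
  36a + 6b + c = -225
  81a + 9b + c = -501
Solving the system yields a = -6, b = -2, c = 3.
So g(u) = -6u² - 2u + 3.
Check: g(0) = 3. ✓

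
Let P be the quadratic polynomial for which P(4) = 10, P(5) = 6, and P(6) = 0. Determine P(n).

Write P(n) = an^2 + bn + c. Substituting each data point gives a linear system:
  16a + 4b + c = 10
  25a + 5b + c = 6
  36a + 6b + c = 0
Solving the system yields a = -1, b = 5, c = 6.
So P(n) = -n^2 + 5n + 6.
Check: P(4) = 10. ✓

P(n) = -n^2 + 5n + 6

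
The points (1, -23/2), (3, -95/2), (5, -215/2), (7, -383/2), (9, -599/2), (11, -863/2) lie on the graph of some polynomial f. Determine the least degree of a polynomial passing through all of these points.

2

Forward differences of the values at u = 1, 3, 5, 7, 9, 11:
  f  : -23/2  -95/2  -215/2  -383/2  -599/2  -863/2
  Δ  : -36  -60  -84  -108  -132
  Δ^2: -24  -24  -24  -24
  Δ^3: 0  0  0
  Δ^4: 0  0
  Δ^5: 0
The second differences are constant (-24) and nonzero, while all higher differences vanish, so the minimal degree is 2.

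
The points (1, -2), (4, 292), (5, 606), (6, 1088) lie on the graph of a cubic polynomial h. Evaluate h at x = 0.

-4

Using the Lagrange interpolation formula with nodes 1, 4, 5, 6:
  L_0(x) = (x - 4)(x - 5)(x - 6) / -60
  L_1(x) = (x - 1)(x - 5)(x - 6) / 6
  L_2(x) = (x - 1)(x - 4)(x - 6) / -4
  L_3(x) = (x - 1)(x - 4)(x - 5) / 10
Then h(x) = -2·L_0(x) + 292·L_1(x) + 606·L_2(x) + 1088·L_3(x).
Expanding and collecting terms gives h(x) = 6x^3 - 6x^2 + 2x - 4.
Evaluating at x = 0: h(0) = -4.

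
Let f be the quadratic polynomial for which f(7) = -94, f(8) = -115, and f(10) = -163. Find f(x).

f(x) = -x^2 - 6x - 3

Write f(x) = ax^2 + bx + c. Substituting each data point gives a linear system:
  49a + 7b + c = -94
  64a + 8b + c = -115
  100a + 10b + c = -163
Solving the system yields a = -1, b = -6, c = -3.
So f(x) = -x² - 6x - 3.
Check: f(8) = -115. ✓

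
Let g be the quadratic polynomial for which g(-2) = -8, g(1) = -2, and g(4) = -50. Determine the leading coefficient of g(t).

Write g(t) = at^2 + bt + c. Substituting each data point gives a linear system:
  4a - 2b + c = -8
  a + b + c = -2
  16a + 4b + c = -50
Solving the system yields a = -3, b = -1, c = 2.
So g(t) = -3t^2 - t + 2.
The leading coefficient is -3.

-3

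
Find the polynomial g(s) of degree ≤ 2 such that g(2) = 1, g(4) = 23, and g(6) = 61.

Using the Lagrange interpolation formula with nodes 2, 4, 6:
  L_0(s) = (s - 4)(s - 6) / 8
  L_1(s) = (s - 2)(s - 6) / -4
  L_2(s) = (s - 2)(s - 4) / 8
Then g(s) = 1·L_0(s) + 23·L_1(s) + 61·L_2(s).
Expanding and collecting terms gives g(s) = 2s² - s - 5.
Check: g(2) = 1. ✓

g(s) = 2s^2 - s - 5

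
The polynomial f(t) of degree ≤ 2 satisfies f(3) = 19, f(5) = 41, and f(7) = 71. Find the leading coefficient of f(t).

1

Write f(t) = at^2 + bt + c. Substituting each data point gives a linear system:
  9a + 3b + c = 19
  25a + 5b + c = 41
  49a + 7b + c = 71
Solving the system yields a = 1, b = 3, c = 1.
So f(t) = t² + 3t + 1.
The leading coefficient is 1.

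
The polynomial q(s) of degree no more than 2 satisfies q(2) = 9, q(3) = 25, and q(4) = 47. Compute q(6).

Write q(s) = as^2 + bs + c. Substituting each data point gives a linear system:
  4a + 2b + c = 9
  9a + 3b + c = 25
  16a + 4b + c = 47
Solving the system yields a = 3, b = 1, c = -5.
So q(s) = 3s² + s - 5.
Then q(6) = 109.

109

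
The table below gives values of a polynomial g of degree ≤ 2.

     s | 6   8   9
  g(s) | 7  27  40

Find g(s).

Using the Lagrange interpolation formula with nodes 6, 8, 9:
  L_0(s) = (s - 8)(s - 9) / 6
  L_1(s) = (s - 6)(s - 9) / -2
  L_2(s) = (s - 6)(s - 8) / 3
Then g(s) = 7·L_0(s) + 27·L_1(s) + 40·L_2(s).
Expanding and collecting terms gives g(s) = s² - 4s - 5.
Check: g(9) = 40. ✓

g(s) = s^2 - 4s - 5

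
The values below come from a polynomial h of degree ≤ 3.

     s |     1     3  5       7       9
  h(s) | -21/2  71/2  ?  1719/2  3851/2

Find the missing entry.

On equispaced nodes a degree-3 polynomial has vanishing fourth forward difference, so
  h(1) - 4·h(3) + 6·h(5) - 4·h(7) + h(9) = 0.
Substituting the known values and solving for h(5):
  6·h(5) = 1665
  h(5) = 555/2.

555/2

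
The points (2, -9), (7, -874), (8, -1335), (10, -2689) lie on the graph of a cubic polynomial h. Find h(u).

Write h(u) = au^3 + bu^2 + cu + d. Substituting each data point gives a linear system:
  8a + 4b + 2c + d = -9
  343a + 49b + 7c + d = -874
  512a + 64b + 8c + d = -1335
  1000a + 100b + 10c + d = -2689
Solving the system yields a = -3, b = 3, c = 1, d = 1.
So h(u) = -3u³ + 3u² + u + 1.
Check: h(2) = -9. ✓

h(u) = -3u^3 + 3u^2 + u + 1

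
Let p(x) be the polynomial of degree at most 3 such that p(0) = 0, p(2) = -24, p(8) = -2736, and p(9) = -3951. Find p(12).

Using the Lagrange interpolation formula with nodes 0, 2, 8, 9:
  L_0(x) = (x - 2)(x - 8)(x - 9) / -144
  L_1(x) = x(x - 8)(x - 9) / 84
  L_2(x) = x(x - 2)(x - 9) / -48
  L_3(x) = x(x - 2)(x - 8) / 63
Then p(x) = 0·L_0(x) - 24·L_1(x) - 2736·L_2(x) - 3951·L_3(x).
Expanding and collecting terms gives p(x) = -6x^3 + 5x^2 + 2x.
Evaluating at x = 12: p(12) = -9624.

-9624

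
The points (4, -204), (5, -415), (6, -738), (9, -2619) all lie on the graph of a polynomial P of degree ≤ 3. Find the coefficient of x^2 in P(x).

4

Write P(x) = ax^3 + bx^2 + cx + d. Substituting each data point gives a linear system:
  64a + 16b + 4c + d = -204
  125a + 25b + 5c + d = -415
  216a + 36b + 6c + d = -738
  729a + 81b + 9c + d = -2619
Solving the system yields a = -4, b = 4, c = -3, d = 0.
So P(x) = -4x³ + 4x² - 3x.
The coefficient of x^2 is 4.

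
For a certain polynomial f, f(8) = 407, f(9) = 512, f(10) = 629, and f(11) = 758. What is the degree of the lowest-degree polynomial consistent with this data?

Divided differences on the nodes 8, 9, 10, 11:
  order 0: 407  512  629  758
  order 1: 105  117  129
  order 2: 6  6
  order 3: 0
The order-2 divided differences are all 6 (nonzero) and every higher order vanishes, so the data lies on a polynomial of degree exactly 2.

2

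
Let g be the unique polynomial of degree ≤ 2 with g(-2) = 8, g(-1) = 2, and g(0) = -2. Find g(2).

Forward differences of the values at x = -2, -1, 0:
  g  : 8  2  -2
  Δ  : -6  -4
  Δ^2: 2
The second differences are constant, confirming degree 2.
Interpolating (Newton forward form) and evaluating at x = 2 gives g(2) = -4.

-4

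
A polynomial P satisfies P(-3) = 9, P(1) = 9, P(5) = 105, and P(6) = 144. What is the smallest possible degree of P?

Divided differences on the nodes -3, 1, 5, 6:
  order 0: 9  9  105  144
  order 1: 0  24  39
  order 2: 3  3
  order 3: 0
The order-2 divided differences are all 3 (nonzero) and every higher order vanishes, so the data lies on a polynomial of degree exactly 2.

2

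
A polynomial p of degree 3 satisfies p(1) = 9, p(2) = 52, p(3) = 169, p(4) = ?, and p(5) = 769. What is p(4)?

396

The 4 known points determine the degree-3 polynomial uniquely.
Write p(s) = as^3 + bs^2 + cs + d. Substituting each data point gives a linear system:
  a + b + c + d = 9
  8a + 4b + 2c + d = 52
  27a + 9b + 3c + d = 169
  125a + 25b + 5c + d = 769
Solving the system yields a = 6, b = 1, c = -2, d = 4.
So p(s) = 6s^3 + s^2 - 2s + 4.
Then p(4) = 396.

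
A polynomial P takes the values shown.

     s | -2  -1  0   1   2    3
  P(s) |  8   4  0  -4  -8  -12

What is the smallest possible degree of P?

Forward differences of the values at s = -2, -1, 0, 1, 2, 3:
  P  : 8  4  0  -4  -8  -12
  Δ  : -4  -4  -4  -4  -4
  Δ^2: 0  0  0  0
  Δ^3: 0  0  0
  Δ^4: 0  0
  Δ^5: 0
The first differences are constant (-4) and nonzero, while all higher differences vanish, so the minimal degree is 1.

1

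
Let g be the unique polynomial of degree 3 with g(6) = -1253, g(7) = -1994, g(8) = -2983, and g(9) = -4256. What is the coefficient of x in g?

Write g(x) = ax^3 + bx^2 + cx + d. Substituting each data point gives a linear system:
  216a + 36b + 6c + d = -1253
  343a + 49b + 7c + d = -1994
  512a + 64b + 8c + d = -2983
  729a + 81b + 9c + d = -4256
Solving the system yields a = -6, b = 2, c = -5, d = 1.
So g(x) = -6x^3 + 2x^2 - 5x + 1.
The coefficient of x is -5.

-5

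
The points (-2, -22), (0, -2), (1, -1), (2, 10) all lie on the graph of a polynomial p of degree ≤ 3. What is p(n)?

Write p(n) = an^3 + bn^2 + cn + d. Substituting each data point gives a linear system:
  -8a + 4b - 2c + d = -22
  d = -2
  a + b + c + d = -1
  8a + 4b + 2c + d = 10
Solving the system yields a = 2, b = -1, c = 0, d = -2.
So p(n) = 2n³ - n² - 2.
Check: p(-2) = -22. ✓

p(n) = 2n^3 - n^2 - 2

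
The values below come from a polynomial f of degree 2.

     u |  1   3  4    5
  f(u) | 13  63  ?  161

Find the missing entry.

106

The 3 known points determine the degree-2 polynomial uniquely.
Write f(u) = au^2 + bu + c. Substituting each data point gives a linear system:
  a + b + c = 13
  9a + 3b + c = 63
  25a + 5b + c = 161
Solving the system yields a = 6, b = 1, c = 6.
So f(u) = 6u^2 + u + 6.
Then f(4) = 106.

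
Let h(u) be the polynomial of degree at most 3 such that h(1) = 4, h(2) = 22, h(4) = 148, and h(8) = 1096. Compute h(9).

Using the Lagrange interpolation formula with nodes 1, 2, 4, 8:
  L_0(u) = (u - 2)(u - 4)(u - 8) / -21
  L_1(u) = (u - 1)(u - 4)(u - 8) / 12
  L_2(u) = (u - 1)(u - 2)(u - 8) / -24
  L_3(u) = (u - 1)(u - 2)(u - 4) / 168
Then h(u) = 4·L_0(u) + 22·L_1(u) + 148·L_2(u) + 1096·L_3(u).
Expanding and collecting terms gives h(u) = 2u^3 + u^2 + u.
Evaluating at u = 9: h(9) = 1548.

1548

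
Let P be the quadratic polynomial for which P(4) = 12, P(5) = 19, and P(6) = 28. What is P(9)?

Forward differences of the values at t = 4, 5, 6:
  P  : 12  19  28
  Δ  : 7  9
  Δ^2: 2
The second differences are constant, confirming degree 2.
Interpolating (Newton forward form) and evaluating at t = 9 gives P(9) = 67.

67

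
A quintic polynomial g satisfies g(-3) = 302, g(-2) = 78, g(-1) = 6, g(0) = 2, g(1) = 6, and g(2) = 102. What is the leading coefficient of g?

Write g(x) = ax^5 + bx^4 + cx^3 + dx^2 + ex + k. Substituting each data point gives a linear system:
  -243a + 81b - 27c + 9d - 3e + k = 302
  -32a + 16b - 8c + 4d - 2e + k = 78
  -a + b - c + d - e + k = 6
  k = 2
  a + b + c + d + e + k = 6
  32a + 16b + 8c + 4d + 2e + k = 102
Solving the system yields a = 1, b = 6, c = -3, d = -2, e = 2, k = 2.
So g(x) = x⁵ + 6x⁴ - 3x³ - 2x² + 2x + 2.
The leading coefficient is 1.

1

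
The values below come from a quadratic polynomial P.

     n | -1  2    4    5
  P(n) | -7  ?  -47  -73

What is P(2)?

-13

The 3 known points determine the degree-2 polynomial uniquely.
Write P(n) = an^2 + bn + c. Substituting each data point gives a linear system:
  a - b + c = -7
  16a + 4b + c = -47
  25a + 5b + c = -73
Solving the system yields a = -3, b = 1, c = -3.
So P(n) = -3n^2 + n - 3.
Then P(2) = -13.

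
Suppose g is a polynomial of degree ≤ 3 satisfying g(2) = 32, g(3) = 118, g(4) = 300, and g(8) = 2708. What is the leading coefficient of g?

6

Write g(s) = as^3 + bs^2 + cs + d. Substituting each data point gives a linear system:
  8a + 4b + 2c + d = 32
  27a + 9b + 3c + d = 118
  64a + 16b + 4c + d = 300
  512a + 64b + 8c + d = 2708
Solving the system yields a = 6, b = -6, c = 2, d = 4.
So g(s) = 6s^3 - 6s^2 + 2s + 4.
The leading coefficient is 6.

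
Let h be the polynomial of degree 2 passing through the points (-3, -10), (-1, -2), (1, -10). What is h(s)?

h(s) = -2s^2 - 4s - 4

Write h(s) = as^2 + bs + c. Substituting each data point gives a linear system:
  9a - 3b + c = -10
  a - b + c = -2
  a + b + c = -10
Solving the system yields a = -2, b = -4, c = -4.
So h(s) = -2s^2 - 4s - 4.
Check: h(1) = -10. ✓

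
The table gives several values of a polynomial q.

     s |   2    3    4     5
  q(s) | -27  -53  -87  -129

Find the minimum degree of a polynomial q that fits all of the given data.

Forward differences of the values at s = 2, 3, 4, 5:
  q  : -27  -53  -87  -129
  Δ  : -26  -34  -42
  Δ^2: -8  -8
  Δ^3: 0
The second differences are constant (-8) and nonzero, while all higher differences vanish, so the minimal degree is 2.

2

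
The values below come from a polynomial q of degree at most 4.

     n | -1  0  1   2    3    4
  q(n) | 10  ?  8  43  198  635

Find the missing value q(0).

3

The 5 known points determine the degree-4 polynomial uniquely.
Write q(n) = an^4 + bn^3 + cn^2 + dn + e. Substituting each data point gives a linear system:
  a - b + c - d + e = 10
  a + b + c + d + e = 8
  16a + 8b + 4c + 2d + e = 43
  81a + 27b + 9c + 3d + e = 198
  256a + 64b + 16c + 4d + e = 635
Solving the system yields a = 3, b = -3, c = 3, d = 2, e = 3.
So q(n) = 3n⁴ - 3n³ + 3n² + 2n + 3.
Then q(0) = 3.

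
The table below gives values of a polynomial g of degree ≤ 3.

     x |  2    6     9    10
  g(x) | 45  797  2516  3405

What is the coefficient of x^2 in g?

4

Write g(x) = ax^3 + bx^2 + cx + d. Substituting each data point gives a linear system:
  8a + 4b + 2c + d = 45
  216a + 36b + 6c + d = 797
  729a + 81b + 9c + d = 2516
  1000a + 100b + 10c + d = 3405
Solving the system yields a = 3, b = 4, c = 0, d = 5.
So g(x) = 3x³ + 4x² + 5.
The coefficient of x^2 is 4.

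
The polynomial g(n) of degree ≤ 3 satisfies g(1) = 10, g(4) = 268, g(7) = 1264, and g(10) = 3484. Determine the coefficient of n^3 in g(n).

Write g(n) = an^3 + bn^2 + cn + d. Substituting each data point gives a linear system:
  a + b + c + d = 10
  64a + 16b + 4c + d = 268
  343a + 49b + 7c + d = 1264
  1000a + 100b + 10c + d = 3484
Solving the system yields a = 3, b = 5, c = -2, d = 4.
So g(n) = 3n³ + 5n² - 2n + 4.
The leading coefficient is 3.

3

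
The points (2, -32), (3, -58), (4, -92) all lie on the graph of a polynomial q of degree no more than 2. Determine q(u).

q(u) = -4u^2 - 6u - 4

Using the Lagrange interpolation formula with nodes 2, 3, 4:
  L_0(u) = (u - 3)(u - 4) / 2
  L_1(u) = (u - 2)(u - 4) / -1
  L_2(u) = (u - 2)(u - 3) / 2
Then q(u) = -32·L_0(u) - 58·L_1(u) - 92·L_2(u).
Expanding and collecting terms gives q(u) = -4u^2 - 6u - 4.
Check: q(4) = -92. ✓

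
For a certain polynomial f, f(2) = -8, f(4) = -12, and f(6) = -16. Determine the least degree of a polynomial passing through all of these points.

1

Forward differences of the values at x = 2, 4, 6:
  f  : -8  -12  -16
  Δ  : -4  -4
  Δ^2: 0
The first differences are constant (-4) and nonzero, while all higher differences vanish, so the minimal degree is 1.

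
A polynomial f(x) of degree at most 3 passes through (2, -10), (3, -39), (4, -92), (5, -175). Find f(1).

1

Using the Lagrange interpolation formula with nodes 2, 3, 4, 5:
  L_0(x) = (x - 3)(x - 4)(x - 5) / -6
  L_1(x) = (x - 2)(x - 4)(x - 5) / 2
  L_2(x) = (x - 2)(x - 3)(x - 5) / -2
  L_3(x) = (x - 2)(x - 3)(x - 4) / 6
Then f(x) = -10·L_0(x) - 39·L_1(x) - 92·L_2(x) - 175·L_3(x).
Expanding and collecting terms gives f(x) = -x^3 - 3x^2 + 5x.
Evaluating at x = 1: f(1) = 1.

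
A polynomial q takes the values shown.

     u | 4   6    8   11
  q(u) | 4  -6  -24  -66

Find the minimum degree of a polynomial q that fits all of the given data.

Divided differences on the nodes 4, 6, 8, 11:
  order 0: 4  -6  -24  -66
  order 1: -5  -9  -14
  order 2: -1  -1
  order 3: 0
The order-2 divided differences are all -1 (nonzero) and every higher order vanishes, so the data lies on a polynomial of degree exactly 2.

2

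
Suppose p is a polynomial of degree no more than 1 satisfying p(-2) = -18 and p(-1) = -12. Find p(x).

p(x) = 6x - 6

Write p(x) = ax + b. Substituting each data point gives a linear system:
  -2a + b = -18
  -a + b = -12
Solving the system yields a = 6, b = -6.
So p(x) = 6x - 6.
Check: p(-1) = -12. ✓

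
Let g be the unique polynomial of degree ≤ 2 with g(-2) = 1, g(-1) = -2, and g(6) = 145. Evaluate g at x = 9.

Using the Lagrange interpolation formula with nodes -2, -1, 6:
  L_0(x) = (x + 1)(x - 6) / 8
  L_1(x) = (x + 2)(x - 6) / -7
  L_2(x) = (x + 2)(x + 1) / 56
Then g(x) = 1·L_0(x) - 2·L_1(x) + 145·L_2(x).
Expanding and collecting terms gives g(x) = 3x^2 + 6x + 1.
Evaluating at x = 9: g(9) = 298.

298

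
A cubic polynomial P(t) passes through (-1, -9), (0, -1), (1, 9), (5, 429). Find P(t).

P(t) = 3t^3 + t^2 + 6t - 1

Using the Lagrange interpolation formula with nodes -1, 0, 1, 5:
  L_0(t) = t(t - 1)(t - 5) / -12
  L_1(t) = (t + 1)(t - 1)(t - 5) / 5
  L_2(t) = (t + 1)t(t - 5) / -8
  L_3(t) = (t + 1)t(t - 1) / 120
Then P(t) = -9·L_0(t) - 1·L_1(t) + 9·L_2(t) + 429·L_3(t).
Expanding and collecting terms gives P(t) = 3t³ + t² + 6t - 1.
Check: P(0) = -1. ✓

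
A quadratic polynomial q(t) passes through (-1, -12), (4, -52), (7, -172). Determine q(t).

q(t) = -4t^2 + 4t - 4

Write q(t) = at^2 + bt + c. Substituting each data point gives a linear system:
  a - b + c = -12
  16a + 4b + c = -52
  49a + 7b + c = -172
Solving the system yields a = -4, b = 4, c = -4.
So q(t) = -4t^2 + 4t - 4.
Check: q(7) = -172. ✓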